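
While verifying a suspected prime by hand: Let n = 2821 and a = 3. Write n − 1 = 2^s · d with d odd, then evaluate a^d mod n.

1301

n − 1 = 2820 = 2^2 · 705, so s = 2 and d = 705.
3^705 mod 2821 = 1301.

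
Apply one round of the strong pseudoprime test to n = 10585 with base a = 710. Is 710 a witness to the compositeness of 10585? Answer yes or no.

yes

n − 1 = 10584 = 2^3 · 1323, so s = 3 and d = 1323.
x_0 = 710^1323 mod 10585 = 7030.
x_0 is neither 1 nor 10584, so continue squaring.
x_1 = 7030^2 mod 10585 = 10120.
x_2 = 10120^2 mod 10585 = 4525.
Reached i = s−1 = 2 without hitting −1: 710 is a Miller–Rabin witness and 10585 is composite.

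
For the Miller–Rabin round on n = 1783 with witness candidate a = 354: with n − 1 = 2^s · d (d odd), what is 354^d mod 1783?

1782

n − 1 = 1782 = 2^1 · 891, so s = 1 and d = 891.
By repeated squaring, 354^891 ≡ 1782 (mod 1783).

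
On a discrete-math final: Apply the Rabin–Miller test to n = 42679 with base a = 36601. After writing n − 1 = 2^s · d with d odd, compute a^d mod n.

n − 1 = 42678 = 2^1 · 21339, so s = 1 and d = 21339.
36601^21339 mod 42679 = 41348.

41348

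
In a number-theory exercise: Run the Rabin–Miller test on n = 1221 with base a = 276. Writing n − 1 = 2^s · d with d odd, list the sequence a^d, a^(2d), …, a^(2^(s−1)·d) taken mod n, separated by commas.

n − 1 = 1220 = 2^2 · 305, so s = 2 and d = 305.
x_0 = 276^305 mod 1221 = 309.
x_1 = 309^2 mod 1221 = 243.

309, 243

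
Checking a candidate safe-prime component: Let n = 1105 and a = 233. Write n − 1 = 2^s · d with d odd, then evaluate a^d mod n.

428

n − 1 = 1104 = 2^4 · 69, so s = 4 and d = 69.
233^69 mod 1105 = 428.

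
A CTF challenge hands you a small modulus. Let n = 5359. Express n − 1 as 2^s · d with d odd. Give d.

2679

Halving: 5358 → 2679; 2679 is odd.
So 5358 = 2^1 · 2679.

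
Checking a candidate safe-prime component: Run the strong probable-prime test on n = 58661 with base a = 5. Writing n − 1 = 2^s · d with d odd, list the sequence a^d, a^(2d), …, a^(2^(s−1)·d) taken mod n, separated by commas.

n − 1 = 58660 = 2^2 · 14665, so s = 2 and d = 14665.
x_0 = 5^14665 mod 58661 = 58660.
x_1 = 58660^2 mod 58661 = 1.

58660, 1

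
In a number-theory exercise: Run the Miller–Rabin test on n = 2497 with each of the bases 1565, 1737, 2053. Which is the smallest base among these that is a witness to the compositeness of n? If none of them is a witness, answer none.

1565

n − 1 = 2496 = 2^6 · 39, so s = 6 and d = 39.
Base 1565: x_0 = 1565^39 mod 2497 = 1544. x_0 is neither 1 nor 2496, so continue squaring. x_1 = 1544^2 mod 2497 = 1798. x_2 = 1798^2 mod 2497 = 1686. x_3 = 1686^2 mod 2497 = 1010. x_4 = 1010^2 mod 2497 = 1324. x_5 = 1324^2 mod 2497 = 82. Reached i = s−1 = 5 without hitting −1: 1565 is a Miller–Rabin witness and 2497 is composite.
Base 1737: x_0 = 1737^39 mod 2497 = 637. x_0 is neither 1 nor 2496, so continue squaring. x_1 = 637^2 mod 2497 = 1255. x_2 = 1255^2 mod 2497 = 1915. x_3 = 1915^2 mod 2497 = 1629. x_4 = 1629^2 mod 2497 = 1827. x_5 = 1827^2 mod 2497 = 1937. Reached i = s−1 = 5 without hitting −1: 1737 is a Miller–Rabin witness and 2497 is composite.
Base 2053: x_0 = 2053^39 mod 2497 = 1295. x_0 is neither 1 nor 2496, so continue squaring. x_1 = 1295^2 mod 2497 = 1538. x_2 = 1538^2 mod 2497 = 785. x_3 = 785^2 mod 2497 = 1963. x_4 = 1963^2 mod 2497 = 498. x_5 = 498^2 mod 2497 = 801. Reached i = s−1 = 5 without hitting −1: 2053 is a Miller–Rabin witness and 2497 is composite.
The smallest witness among the given bases is 1565.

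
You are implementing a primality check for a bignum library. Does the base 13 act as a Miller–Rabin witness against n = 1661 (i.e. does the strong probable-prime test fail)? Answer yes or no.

yes

n − 1 = 1660 = 2^2 · 415, so s = 2 and d = 415.
x_0 = 13^415 mod 1661 = 1506.
x_0 is neither 1 nor 1660, so continue squaring.
x_1 = 1506^2 mod 1661 = 771.
Reached i = s−1 = 1 without hitting −1: 13 is a Miller–Rabin witness and 1661 is composite.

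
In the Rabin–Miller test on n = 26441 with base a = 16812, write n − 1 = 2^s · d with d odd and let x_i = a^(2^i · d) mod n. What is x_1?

2690

n − 1 = 26440 = 2^3 · 3305, so s = 3 and d = 3305.
x_0 = 16812^3305 mod 26441 = 17418.
x_1 = 17418^2 mod 26441 = 2690.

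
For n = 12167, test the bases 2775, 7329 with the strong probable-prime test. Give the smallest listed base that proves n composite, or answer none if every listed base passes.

7329

n − 1 = 12166 = 2^1 · 6083, so s = 1 and d = 6083.
Base 2775: x_0 = 2775^6083 mod 12167 = 12166. x_0 = 12166 ≡ −1, so 2775 is not a witness.
Base 7329: x_0 = 7329^6083 mod 12167 = 7980. x_0 ∉ {1, 12166} and s = 1, so 7329 is a Miller–Rabin witness and 12167 is composite.
The smallest witness among the given bases is 7329.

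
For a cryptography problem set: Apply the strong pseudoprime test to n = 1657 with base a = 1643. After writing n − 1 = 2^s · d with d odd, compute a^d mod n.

n − 1 = 1656 = 2^3 · 207, so s = 3 and d = 207.
Repeated squaring mod 1657: 1643^1 ≡ 1643, 1643^2 ≡ 196, 1643^4 ≡ 305, 1643^8 ≡ 233, 1643^16 ≡ 1265, 1643^32 ≡ 1220, 1643^64 ≡ 414, 1643^128 ≡ 725.
207 = 128 + 64 + 8 + 4 + 2 + 1, so 1643^207 ≡ 725·414·233·305·196·1643 ≡ 1553 (mod 1657).

1553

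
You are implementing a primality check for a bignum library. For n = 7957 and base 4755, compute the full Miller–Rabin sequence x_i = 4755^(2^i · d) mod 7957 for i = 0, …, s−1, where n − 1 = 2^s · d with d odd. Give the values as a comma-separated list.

1450, 1852

n − 1 = 7956 = 2^2 · 1989, so s = 2 and d = 1989.
x_0 = 4755^1989 mod 7957 = 1450.
x_1 = 1450^2 mod 7957 = 1852.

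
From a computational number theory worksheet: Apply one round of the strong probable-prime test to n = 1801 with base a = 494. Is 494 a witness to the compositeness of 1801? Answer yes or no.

no

n − 1 = 1800 = 2^3 · 225, so s = 3 and d = 225.
Repeated squaring mod 1801: 494^1 ≡ 494, 494^2 ≡ 901, 494^4 ≡ 1351, 494^8 ≡ 788, 494^16 ≡ 1400, 494^32 ≡ 512, 494^64 ≡ 999, 494^128 ≡ 247.
225 = 128 + 64 + 32 + 1, so 494^225 ≡ 247·999·512·494 ≡ 1 (mod 1801).
x_0 = 494^225 mod 1801 = 1.
x_0 = 1, so 494 is not a witness.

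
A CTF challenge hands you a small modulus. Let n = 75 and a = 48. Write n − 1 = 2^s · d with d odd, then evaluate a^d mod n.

3

n − 1 = 74 = 2^1 · 37, so s = 1 and d = 37.
By repeated squaring, 48^37 ≡ 3 (mod 75).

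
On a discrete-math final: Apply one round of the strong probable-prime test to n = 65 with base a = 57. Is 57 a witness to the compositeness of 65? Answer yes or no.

n − 1 = 64 = 2^6 · 1, so s = 6 and d = 1.
x_0 = 57^1 mod 65 = 57.
x_0 is neither 1 nor 64, so continue squaring.
x_1 = 57^2 mod 65 = 64.
x_1 ≡ −1, so 57 is not a witness.

no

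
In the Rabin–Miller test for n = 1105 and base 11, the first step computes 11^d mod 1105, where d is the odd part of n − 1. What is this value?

996

n − 1 = 1104 = 2^4 · 69, so s = 4 and d = 69.
11^69 mod 1105 = 996.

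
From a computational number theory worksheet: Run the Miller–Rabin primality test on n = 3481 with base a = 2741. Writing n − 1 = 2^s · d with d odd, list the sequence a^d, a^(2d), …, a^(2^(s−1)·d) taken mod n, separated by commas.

1653, 3305, 3128

n − 1 = 3480 = 2^3 · 435, so s = 3 and d = 435.
x_0 = 2741^435 mod 3481 = 1653.
x_1 = 1653^2 mod 3481 = 3305.
x_2 = 3305^2 mod 3481 = 3128.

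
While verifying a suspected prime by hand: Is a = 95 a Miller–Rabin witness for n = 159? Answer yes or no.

n − 1 = 158 = 2^1 · 79, so s = 1 and d = 79.
x_0 = 95^79 mod 159 = 95.
x_0 ∉ {1, 158} and s = 1, so 95 is a Miller–Rabin witness and 159 is composite.

yes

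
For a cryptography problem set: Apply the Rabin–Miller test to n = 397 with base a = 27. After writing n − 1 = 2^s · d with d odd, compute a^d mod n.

n − 1 = 396 = 2^2 · 99, so s = 2 and d = 99.
By repeated squaring, 27^99 ≡ 396 (mod 397).

396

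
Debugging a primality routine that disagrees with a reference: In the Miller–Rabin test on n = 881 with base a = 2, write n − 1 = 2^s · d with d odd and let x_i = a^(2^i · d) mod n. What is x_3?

n − 1 = 880 = 2^4 · 55, so s = 4 and d = 55.
x_0 = 2^55 mod 881 = 1.
x_1 = 1^2 mod 881 = 1.
x_2 = 1^2 mod 881 = 1.
x_3 = 1^2 mod 881 = 1.

1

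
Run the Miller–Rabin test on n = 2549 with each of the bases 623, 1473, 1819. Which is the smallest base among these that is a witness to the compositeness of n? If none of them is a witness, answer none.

n − 1 = 2548 = 2^2 · 637, so s = 2 and d = 637.
Base 623: x_0 = 623^637 mod 2549 = 2548. x_0 = 2548 ≡ −1, so 623 is not a witness.
Base 1473: x_0 = 1473^637 mod 2549 = 2192. x_0 is neither 1 nor 2548, so continue squaring. x_1 = 2192^2 mod 2549 = 2548. x_1 ≡ −1, so 1473 is not a witness.
Base 1819: x_0 = 1819^637 mod 2549 = 2192. x_0 is neither 1 nor 2548, so continue squaring. x_1 = 2192^2 mod 2549 = 2548. x_1 ≡ −1, so 1819 is not a witness.
No listed base is a witness for 2549.

none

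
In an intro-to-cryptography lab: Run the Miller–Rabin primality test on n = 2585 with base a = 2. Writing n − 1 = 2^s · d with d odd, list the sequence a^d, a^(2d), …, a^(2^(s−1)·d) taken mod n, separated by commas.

613, 944, 1896

n − 1 = 2584 = 2^3 · 323, so s = 3 and d = 323.
x_0 = 2^323 mod 2585 = 613.
x_1 = 613^2 mod 2585 = 944.
x_2 = 944^2 mod 2585 = 1896.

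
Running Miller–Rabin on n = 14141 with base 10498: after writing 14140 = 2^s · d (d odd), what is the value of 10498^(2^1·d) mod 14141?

n − 1 = 14140 = 2^2 · 3535, so s = 2 and d = 3535.
Repeated squaring mod 14141: 10498^1 ≡ 10498, 10498^2 ≡ 7191, 10498^4 ≡ 10985, 10498^8 ≡ 5072, 10498^16 ≡ 2705, 10498^32 ≡ 6128, 10498^64 ≡ 8029, 10498^128 ≡ 10163, 10498^256 ≡ 705, 10498^512 ≡ 2090, 10498^1024 ≡ 12672, 10498^2048 ≡ 8529.
3535 = 2048 + 1024 + 256 + 128 + 64 + 8 + 4 + 2 + 1, so 10498^3535 ≡ 8529·12672·705·10163·8029·5072·10985·7191·10498 ≡ 7850 (mod 14141).
x_0 = 7850.
x_1 = 7850^2 mod 14141 = 10163.

10163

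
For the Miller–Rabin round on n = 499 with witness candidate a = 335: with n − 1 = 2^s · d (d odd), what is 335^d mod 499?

1

n − 1 = 498 = 2^1 · 249, so s = 1 and d = 249.
335^249 mod 499 = 1.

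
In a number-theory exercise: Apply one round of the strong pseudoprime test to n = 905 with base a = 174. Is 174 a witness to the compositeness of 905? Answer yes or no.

n − 1 = 904 = 2^3 · 113, so s = 3 and d = 113.
Repeated squaring mod 905: 174^1 ≡ 174, 174^2 ≡ 411, 174^4 ≡ 591, 174^8 ≡ 856, 174^16 ≡ 591, 174^32 ≡ 856, 174^64 ≡ 591.
113 = 64 + 32 + 16 + 1, so 174^113 ≡ 591·856·591·174 ≡ 569 (mod 905).
x_0 = 174^113 mod 905 = 569.
x_0 is neither 1 nor 904, so continue squaring.
x_1 = 569^2 mod 905 = 676.
x_2 = 676^2 mod 905 = 856.
Reached i = s−1 = 2 without hitting −1: 174 is a Miller–Rabin witness and 905 is composite.

yes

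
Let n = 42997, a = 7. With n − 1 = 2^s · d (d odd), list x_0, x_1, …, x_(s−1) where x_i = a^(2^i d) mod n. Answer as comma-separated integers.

n − 1 = 42996 = 2^2 · 10749, so s = 2 and d = 10749.
x_0 = 7^10749 mod 42997 = 20065.
x_1 = 20065^2 mod 42997 = 23314.

20065, 23314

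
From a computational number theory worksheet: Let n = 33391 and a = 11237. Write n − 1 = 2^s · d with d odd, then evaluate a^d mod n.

n − 1 = 33390 = 2^1 · 16695, so s = 1 and d = 16695.
11237^16695 mod 33391 = 33390.

33390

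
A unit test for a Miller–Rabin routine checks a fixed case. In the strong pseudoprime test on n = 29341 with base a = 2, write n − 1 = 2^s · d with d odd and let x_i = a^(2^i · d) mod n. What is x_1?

29340

n − 1 = 29340 = 2^2 · 7335, so s = 2 and d = 7335.
x_0 = 2^7335 mod 29341 = 26424.
x_1 = 26424^2 mod 29341 = 29340.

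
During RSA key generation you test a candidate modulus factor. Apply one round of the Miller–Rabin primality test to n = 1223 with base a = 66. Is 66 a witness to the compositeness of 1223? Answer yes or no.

n − 1 = 1222 = 2^1 · 611, so s = 1 and d = 611.
Repeated squaring mod 1223: 66^1 ≡ 66, 66^2 ≡ 687, 66^4 ≡ 1114, 66^8 ≡ 874, 66^16 ≡ 724, 66^32 ≡ 732, 66^64 ≡ 150, 66^128 ≡ 486, 66^256 ≡ 157, 66^512 ≡ 189.
611 = 512 + 64 + 32 + 2 + 1, so 66^611 ≡ 189·150·732·687·66 ≡ 1 (mod 1223).
x_0 = 66^611 mod 1223 = 1.
x_0 = 1, so 66 is not a witness.

no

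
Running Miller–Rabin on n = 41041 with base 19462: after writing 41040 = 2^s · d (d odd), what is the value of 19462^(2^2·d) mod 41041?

n − 1 = 41040 = 2^4 · 2565, so s = 4 and d = 2565.
By repeated squaring, 19462^2565 ≡ 17018 (mod 41041).
x_0 = 17018.
x_1 = 17018^2 mod 41041 = 27028.
x_2 = 27028^2 mod 41041 = 24025.

24025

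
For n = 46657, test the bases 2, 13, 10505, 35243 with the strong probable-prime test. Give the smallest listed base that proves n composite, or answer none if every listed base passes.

2

n − 1 = 46656 = 2^6 · 729, so s = 6 and d = 729.
Base 2: x_0 = 2^729 mod 46657 = 512. x_0 is neither 1 nor 46656, so continue squaring. x_1 = 512^2 mod 46657 = 28859. x_2 = 28859^2 mod 46657 = 14431. x_3 = 14431^2 mod 46657 = 23570. x_4 = 23570^2 mod 46657 = 1. x_4 = 1 but x_3 ≠ ±1, a nontrivial square root of 1 — 2 is a witness and 46657 is composite.
Base 13: x_0 = 13^729 mod 46657 = 35230. x_0 is neither 1 nor 46656, so continue squaring. x_1 = 35230^2 mod 46657 = 30043. x_2 = 30043^2 mod 46657 = 2184. x_3 = 2184^2 mod 46657 = 10842. x_4 = 10842^2 mod 46657 = 19981. x_5 = 19981^2 mod 46657 = 43069. Reached i = s−1 = 5 without hitting −1: 13 is a Miller–Rabin witness and 46657 is composite.
Base 10505: x_0 = 10505^729 mod 46657 = 32709. x_0 is neither 1 nor 46656, so continue squaring. x_1 = 32709^2 mod 46657 = 33671. x_2 = 33671^2 mod 46657 = 17798. x_3 = 17798^2 mod 46657 = 14431. x_4 = 14431^2 mod 46657 = 23570. x_5 = 23570^2 mod 46657 = 1. x_5 = 1 but x_4 ≠ ±1, a nontrivial square root of 1 — 10505 is a witness and 46657 is composite.
Base 35243: x_0 = 35243^729 mod 46657 = 3965. x_0 is neither 1 nor 46656, so continue squaring. x_1 = 3965^2 mod 46657 = 44473. x_2 = 44473^2 mod 46657 = 10842. x_3 = 10842^2 mod 46657 = 19981. x_4 = 19981^2 mod 46657 = 43069. x_5 = 43069^2 mod 46657 = 43069. Reached i = s−1 = 5 without hitting −1: 35243 is a Miller–Rabin witness and 46657 is composite.
The smallest witness among the given bases is 2.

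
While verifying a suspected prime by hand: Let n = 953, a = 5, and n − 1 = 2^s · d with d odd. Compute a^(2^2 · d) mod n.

952

n − 1 = 952 = 2^3 · 119, so s = 3 and d = 119.
x_0 = 5^119 mod 953 = 617.
x_1 = 617^2 mod 953 = 442.
x_2 = 442^2 mod 953 = 952.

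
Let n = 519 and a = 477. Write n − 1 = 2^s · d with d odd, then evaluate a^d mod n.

42

n − 1 = 518 = 2^1 · 259, so s = 1 and d = 259.
477^259 mod 519 = 42.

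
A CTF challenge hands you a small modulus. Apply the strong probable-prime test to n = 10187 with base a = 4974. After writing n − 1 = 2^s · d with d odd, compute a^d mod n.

n − 1 = 10186 = 2^1 · 5093, so s = 1 and d = 5093.
Repeated squaring mod 10187: 4974^1 ≡ 4974, 4974^2 ≡ 6640, 4974^4 ≡ 264, 4974^8 ≡ 8574, 4974^16 ≡ 4084, 4974^32 ≡ 2937, 4974^64 ≡ 7767, 4974^128 ≡ 9062, 4974^256 ≡ 2437, 4974^512 ≡ 10135, 4974^1024 ≡ 2704, 4974^2048 ≡ 7537, 4974^4096 ≡ 3657.
5093 = 4096 + 512 + 256 + 128 + 64 + 32 + 4 + 1, so 4974^5093 ≡ 3657·10135·2437·9062·7767·2937·264·4974 ≡ 9630 (mod 10187).

9630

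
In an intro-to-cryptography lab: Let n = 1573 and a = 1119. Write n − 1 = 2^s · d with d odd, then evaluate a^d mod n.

n − 1 = 1572 = 2^2 · 393, so s = 2 and d = 393.
1119^393 mod 1573 = 534.

534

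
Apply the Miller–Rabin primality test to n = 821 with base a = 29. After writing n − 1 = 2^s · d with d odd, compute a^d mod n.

1

n − 1 = 820 = 2^2 · 205, so s = 2 and d = 205.
29^205 mod 821 = 1.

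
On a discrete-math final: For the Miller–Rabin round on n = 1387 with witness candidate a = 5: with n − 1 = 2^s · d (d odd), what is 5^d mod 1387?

647

n − 1 = 1386 = 2^1 · 693, so s = 1 and d = 693.
Repeated squaring mod 1387: 5^1 ≡ 5, 5^2 ≡ 25, 5^4 ≡ 625, 5^8 ≡ 878, 5^16 ≡ 1099, 5^32 ≡ 1111, 5^64 ≡ 1278, 5^128 ≡ 785, 5^256 ≡ 397, 5^512 ≡ 878.
693 = 512 + 128 + 32 + 16 + 4 + 1, so 5^693 ≡ 878·785·1111·1099·625·5 ≡ 647 (mod 1387).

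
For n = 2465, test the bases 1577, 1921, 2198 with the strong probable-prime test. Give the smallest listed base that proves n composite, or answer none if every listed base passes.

1921

n − 1 = 2464 = 2^5 · 77, so s = 5 and d = 77.
Base 1577: x_0 = 1577^77 mod 2465 = 1322. x_0 is neither 1 nor 2464, so continue squaring. x_1 = 1322^2 mod 2465 = 2464. x_1 ≡ −1, so 1577 is not a witness.
Base 1921: x_0 = 1921^77 mod 2465 = 2176. x_0 is neither 1 nor 2464, so continue squaring. x_1 = 2176^2 mod 2465 = 2176. x_2 = 2176^2 mod 2465 = 2176. x_3 = 2176^2 mod 2465 = 2176. x_4 = 2176^2 mod 2465 = 2176. Reached i = s−1 = 4 without hitting −1: 1921 is a Miller–Rabin witness and 2465 is composite.
Base 2198: x_0 = 2198^77 mod 2465 = 88. x_0 is neither 1 nor 2464, so continue squaring. x_1 = 88^2 mod 2465 = 349. x_2 = 349^2 mod 2465 = 1016. x_3 = 1016^2 mod 2465 = 1886. x_4 = 1886^2 mod 2465 = 1. x_4 = 1 but x_3 ≠ ±1, a nontrivial square root of 1 — 2198 is a witness and 2465 is composite.
The smallest witness among the given bases is 1921.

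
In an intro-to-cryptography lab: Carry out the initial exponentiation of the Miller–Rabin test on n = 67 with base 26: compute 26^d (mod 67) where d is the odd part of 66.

1

n − 1 = 66 = 2^1 · 33, so s = 1 and d = 33.
26^33 mod 67 = 1.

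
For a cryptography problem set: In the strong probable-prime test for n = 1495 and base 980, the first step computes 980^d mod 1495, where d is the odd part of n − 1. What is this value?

n − 1 = 1494 = 2^1 · 747, so s = 1 and d = 747.
By repeated squaring, 980^747 ≡ 580 (mod 1495).

580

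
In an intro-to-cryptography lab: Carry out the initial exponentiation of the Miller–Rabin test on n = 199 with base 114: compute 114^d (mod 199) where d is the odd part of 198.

1

n − 1 = 198 = 2^1 · 99, so s = 1 and d = 99.
Repeated squaring mod 199: 114^1 ≡ 114, 114^2 ≡ 61, 114^4 ≡ 139, 114^8 ≡ 18, 114^16 ≡ 125, 114^32 ≡ 103, 114^64 ≡ 62.
99 = 64 + 32 + 2 + 1, so 114^99 ≡ 62·103·61·114 ≡ 1 (mod 199).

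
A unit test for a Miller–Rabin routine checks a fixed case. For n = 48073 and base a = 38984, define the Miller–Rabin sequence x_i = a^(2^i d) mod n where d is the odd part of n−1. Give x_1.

48072

n − 1 = 48072 = 2^3 · 6009, so s = 3 and d = 6009.
x_0 = 38984^6009 mod 48073 = 28663.
x_1 = 28663^2 mod 48073 = 48072.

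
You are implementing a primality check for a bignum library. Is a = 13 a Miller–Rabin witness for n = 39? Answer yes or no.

yes

n − 1 = 38 = 2^1 · 19, so s = 1 and d = 19.
x_0 = 13^19 mod 39 = 13.
x_0 ∉ {1, 38} and s = 1, so 13 is a Miller–Rabin witness and 39 is composite.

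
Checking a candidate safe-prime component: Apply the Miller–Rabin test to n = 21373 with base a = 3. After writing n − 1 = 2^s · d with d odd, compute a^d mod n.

n − 1 = 21372 = 2^2 · 5343, so s = 2 and d = 5343.
3^5343 mod 21373 = 16219.

16219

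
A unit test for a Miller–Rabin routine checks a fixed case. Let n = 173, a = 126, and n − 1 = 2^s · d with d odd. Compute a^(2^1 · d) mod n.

1

n − 1 = 172 = 2^2 · 43, so s = 2 and d = 43.
Repeated squaring mod 173: 126^1 ≡ 126, 126^2 ≡ 133, 126^4 ≡ 43, 126^8 ≡ 119, 126^16 ≡ 148, 126^32 ≡ 106.
43 = 32 + 8 + 2 + 1, so 126^43 ≡ 106·119·133·126 ≡ 172 (mod 173).
x_0 = 172.
x_1 = 172^2 mod 173 = 1.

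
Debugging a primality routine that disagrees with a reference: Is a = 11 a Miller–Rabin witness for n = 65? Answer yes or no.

yes

n − 1 = 64 = 2^6 · 1, so s = 6 and d = 1.
x_0 = 11^1 mod 65 = 11.
x_0 is neither 1 nor 64, so continue squaring.
x_1 = 11^2 mod 65 = 56.
x_2 = 56^2 mod 65 = 16.
x_3 = 16^2 mod 65 = 61.
x_4 = 61^2 mod 65 = 16.
x_5 = 16^2 mod 65 = 61.
Reached i = s−1 = 5 without hitting −1: 11 is a Miller–Rabin witness and 65 is composite.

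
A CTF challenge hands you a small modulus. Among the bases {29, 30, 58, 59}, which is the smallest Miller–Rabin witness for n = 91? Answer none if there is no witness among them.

30

n − 1 = 90 = 2^1 · 45, so s = 1 and d = 45.
Base 29: x_0 = 29^45 mod 91 = 1. x_0 = 1, so 29 is not a witness.
Base 30: x_0 = 30^45 mod 91 = 64. x_0 ∉ {1, 90} and s = 1, so 30 is a Miller–Rabin witness and 91 is composite.
Base 58: x_0 = 58^45 mod 91 = 57. x_0 ∉ {1, 90} and s = 1, so 58 is a Miller–Rabin witness and 91 is composite.
Base 59: x_0 = 59^45 mod 91 = 34. x_0 ∉ {1, 90} and s = 1, so 59 is a Miller–Rabin witness and 91 is composite.
The smallest witness among the given bases is 30.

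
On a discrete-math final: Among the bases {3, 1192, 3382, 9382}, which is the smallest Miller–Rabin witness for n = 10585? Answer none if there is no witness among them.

n − 1 = 10584 = 2^3 · 1323, so s = 3 and d = 1323.
Base 3: x_0 = 3^1323 mod 10585 = 8422. x_0 is neither 1 nor 10584, so continue squaring. x_1 = 8422^2 mod 10585 = 10584. x_1 ≡ −1, so 3 is not a witness.
Base 1192: x_0 = 1192^1323 mod 10585 = 4188. x_0 is neither 1 nor 10584, so continue squaring. x_1 = 4188^2 mod 10585 = 10584. x_1 ≡ −1, so 1192 is not a witness.
Base 3382: x_0 = 3382^1323 mod 10585 = 4918. x_0 is neither 1 nor 10584, so continue squaring. x_1 = 4918^2 mod 10585 = 10584. x_1 ≡ −1, so 3382 is not a witness.
Base 9382: x_0 = 9382^1323 mod 10585 = 4918. x_0 is neither 1 nor 10584, so continue squaring. x_1 = 4918^2 mod 10585 = 10584. x_1 ≡ −1, so 9382 is not a witness.
No listed base is a witness for 10585.

none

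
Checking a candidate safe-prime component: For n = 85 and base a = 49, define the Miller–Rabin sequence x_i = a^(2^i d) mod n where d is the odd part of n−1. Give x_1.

n − 1 = 84 = 2^2 · 21, so s = 2 and d = 21.
By repeated squaring, 49^21 ≡ 19 (mod 85).
x_0 = 19.
x_1 = 19^2 mod 85 = 21.

21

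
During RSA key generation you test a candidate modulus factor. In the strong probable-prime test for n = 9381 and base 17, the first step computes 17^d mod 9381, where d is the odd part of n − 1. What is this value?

n − 1 = 9380 = 2^2 · 2345, so s = 2 and d = 2345.
Repeated squaring mod 9381: 17^1 ≡ 17, 17^2 ≡ 289, 17^4 ≡ 8473, 17^8 ≡ 8317, 17^16 ≡ 6376, 17^32 ≡ 5503, 17^64 ≡ 1141, 17^128 ≡ 7303, 17^256 ≡ 2824, 17^512 ≡ 1126, 17^1024 ≡ 1441, 17^2048 ≡ 3280.
2345 = 2048 + 256 + 32 + 8 + 1, so 17^2345 ≡ 3280·2824·5503·8317·17 ≡ 8891 (mod 9381).

8891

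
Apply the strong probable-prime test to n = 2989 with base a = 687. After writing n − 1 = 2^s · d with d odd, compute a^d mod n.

n − 1 = 2988 = 2^2 · 747, so s = 2 and d = 747.
687^747 mod 2989 = 2108.

2108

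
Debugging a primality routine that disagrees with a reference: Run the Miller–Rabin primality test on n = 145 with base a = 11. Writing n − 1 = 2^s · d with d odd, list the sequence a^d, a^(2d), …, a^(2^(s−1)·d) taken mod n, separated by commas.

31, 91, 16, 111

n − 1 = 144 = 2^4 · 9, so s = 4 and d = 9.
x_0 = 11^9 mod 145 = 31.
x_1 = 31^2 mod 145 = 91.
x_2 = 91^2 mod 145 = 16.
x_3 = 16^2 mod 145 = 111.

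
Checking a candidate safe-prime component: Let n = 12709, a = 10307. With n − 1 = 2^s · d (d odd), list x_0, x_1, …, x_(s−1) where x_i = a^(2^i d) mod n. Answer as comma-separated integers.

4016, 535

n − 1 = 12708 = 2^2 · 3177, so s = 2 and d = 3177.
x_0 = 10307^3177 mod 12709 = 4016.
x_1 = 4016^2 mod 12709 = 535.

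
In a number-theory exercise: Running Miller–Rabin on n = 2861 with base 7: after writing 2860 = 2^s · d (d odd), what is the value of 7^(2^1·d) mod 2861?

n − 1 = 2860 = 2^2 · 715, so s = 2 and d = 715.
x_0 = 7^715 mod 2861 = 1659.
x_1 = 1659^2 mod 2861 = 2860.

2860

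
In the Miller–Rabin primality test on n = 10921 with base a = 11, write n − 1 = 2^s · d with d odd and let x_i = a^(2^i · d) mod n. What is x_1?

5117

n − 1 = 10920 = 2^3 · 1365, so s = 3 and d = 1365.
Repeated squaring mod 10921: 11^1 ≡ 11, 11^2 ≡ 121, 11^4 ≡ 3720, 11^8 ≡ 1493, 11^16 ≡ 1165, 11^32 ≡ 3021, 11^64 ≡ 7406, 11^128 ≡ 3574, 11^256 ≡ 6827, 11^512 ≡ 8022, 11^1024 ≡ 5952.
1365 = 1024 + 256 + 64 + 16 + 4 + 1, so 11^1365 ≡ 5952·6827·7406·1165·3720·11 ≡ 3757 (mod 10921).
x_0 = 3757.
x_1 = 3757^2 mod 10921 = 5117.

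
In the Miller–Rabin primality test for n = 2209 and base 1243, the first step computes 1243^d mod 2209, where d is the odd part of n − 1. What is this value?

1552

n − 1 = 2208 = 2^5 · 69, so s = 5 and d = 69.
1243^69 mod 2209 = 1552.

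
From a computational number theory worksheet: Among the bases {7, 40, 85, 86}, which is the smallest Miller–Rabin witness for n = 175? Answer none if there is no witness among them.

n − 1 = 174 = 2^1 · 87, so s = 1 and d = 87.
Base 7: x_0 = 7^87 mod 175 = 168. x_0 ∉ {1, 174} and s = 1, so 7 is a Miller–Rabin witness and 175 is composite.
Base 40: x_0 = 40^87 mod 175 = 125. x_0 ∉ {1, 174} and s = 1, so 40 is a Miller–Rabin witness and 175 is composite.
Base 85: x_0 = 85^87 mod 175 = 50. x_0 ∉ {1, 174} and s = 1, so 85 is a Miller–Rabin witness and 175 is composite.
Base 86: x_0 = 86^87 mod 175 = 71. x_0 ∉ {1, 174} and s = 1, so 86 is a Miller–Rabin witness and 175 is composite.
The smallest witness among the given bases is 7.

7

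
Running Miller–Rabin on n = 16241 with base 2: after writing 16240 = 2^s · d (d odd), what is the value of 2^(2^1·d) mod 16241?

n − 1 = 16240 = 2^4 · 1015, so s = 4 and d = 1015.
Repeated squaring mod 16241: 2^1 ≡ 2, 2^2 ≡ 4, 2^4 ≡ 16, 2^8 ≡ 256, 2^16 ≡ 572, 2^32 ≡ 2364, 2^64 ≡ 1592, 2^128 ≡ 868, 2^256 ≡ 6338, 2^512 ≡ 6251.
1015 = 512 + 256 + 128 + 64 + 32 + 16 + 4 + 2 + 1, so 2^1015 ≡ 6251·6338·868·1592·2364·572·16·4·2 ≡ 13099 (mod 16241).
x_0 = 13099.
x_1 = 13099^2 mod 16241 = 13877.

13877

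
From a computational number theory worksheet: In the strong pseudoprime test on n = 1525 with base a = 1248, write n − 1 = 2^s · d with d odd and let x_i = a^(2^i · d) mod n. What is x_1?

479

n − 1 = 1524 = 2^2 · 381, so s = 2 and d = 381.
Repeated squaring mod 1525: 1248^1 ≡ 1248, 1248^2 ≡ 479, 1248^4 ≡ 691, 1248^8 ≡ 156, 1248^16 ≡ 1461, 1248^32 ≡ 1046, 1248^64 ≡ 691, 1248^128 ≡ 156, 1248^256 ≡ 1461.
381 = 256 + 64 + 32 + 16 + 8 + 4 + 1, so 1248^381 ≡ 1461·691·1046·1461·156·691·1248 ≡ 1248 (mod 1525).
x_0 = 1248.
x_1 = 1248^2 mod 1525 = 479.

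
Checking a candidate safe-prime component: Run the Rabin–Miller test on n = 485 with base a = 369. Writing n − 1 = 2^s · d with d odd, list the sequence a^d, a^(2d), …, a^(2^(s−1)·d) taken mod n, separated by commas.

164, 221

n − 1 = 484 = 2^2 · 121, so s = 2 and d = 121.
x_0 = 369^121 mod 485 = 164.
x_1 = 164^2 mod 485 = 221.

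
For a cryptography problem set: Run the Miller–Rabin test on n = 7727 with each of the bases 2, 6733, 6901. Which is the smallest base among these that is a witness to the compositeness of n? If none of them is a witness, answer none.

none

n − 1 = 7726 = 2^1 · 3863, so s = 1 and d = 3863.
Base 2: x_0 = 2^3863 mod 7727 = 1. x_0 = 1, so 2 is not a witness.
Base 6733: x_0 = 6733^3863 mod 7727 = 7726. x_0 = 7726 ≡ −1, so 6733 is not a witness.
Base 6901: x_0 = 6901^3863 mod 7727 = 1. x_0 = 1, so 6901 is not a witness.
No listed base is a witness for 7727.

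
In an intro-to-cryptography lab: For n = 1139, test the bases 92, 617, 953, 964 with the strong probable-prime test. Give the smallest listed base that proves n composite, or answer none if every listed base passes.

n − 1 = 1138 = 2^1 · 569, so s = 1 and d = 569.
Base 92: x_0 = 92^569 mod 1139 = 962. x_0 ∉ {1, 1138} and s = 1, so 92 is a Miller–Rabin witness and 1139 is composite.
Base 617: x_0 = 617^569 mod 1139 = 692. x_0 ∉ {1, 1138} and s = 1, so 617 is a Miller–Rabin witness and 1139 is composite.
Base 953: x_0 = 953^569 mod 1139 = 528. x_0 ∉ {1, 1138} and s = 1, so 953 is a Miller–Rabin witness and 1139 is composite.
Base 964: x_0 = 964^569 mod 1139 = 90. x_0 ∉ {1, 1138} and s = 1, so 964 is a Miller–Rabin witness and 1139 is composite.
The smallest witness among the given bases is 92.

92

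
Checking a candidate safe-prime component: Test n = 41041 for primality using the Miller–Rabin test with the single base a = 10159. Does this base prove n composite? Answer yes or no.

yes

n − 1 = 41040 = 2^4 · 2565, so s = 4 and d = 2565.
Repeated squaring mod 41041: 10159^1 ≡ 10159, 10159^2 ≡ 28207, 10159^4 ≡ 14023, 10159^8 ≡ 17098, 10159^16 ≡ 6561, 10159^32 ≡ 35753, 10159^64 ≡ 14023, 10159^128 ≡ 17098, 10159^256 ≡ 6561, 10159^512 ≡ 35753, 10159^1024 ≡ 14023, 10159^2048 ≡ 17098.
2565 = 2048 + 512 + 4 + 1, so 10159^2565 ≡ 17098·35753·14023·10159 ≡ 27994 (mod 41041).
x_0 = 10159^2565 mod 41041 = 27994.
x_0 is neither 1 nor 41040, so continue squaring.
x_1 = 27994^2 mod 41041 = 27182.
x_2 = 27182^2 mod 41041 = 1.
x_2 = 1 but x_1 ≠ ±1, a nontrivial square root of 1 — 10159 is a witness and 41041 is composite.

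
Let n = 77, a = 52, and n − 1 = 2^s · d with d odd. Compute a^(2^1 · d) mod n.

n − 1 = 76 = 2^2 · 19, so s = 2 and d = 19.
x_0 = 52^19 mod 77 = 73.
x_1 = 73^2 mod 77 = 16.

16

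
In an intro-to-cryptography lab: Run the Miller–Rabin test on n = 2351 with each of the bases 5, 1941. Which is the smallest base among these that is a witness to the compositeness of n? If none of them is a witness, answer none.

n − 1 = 2350 = 2^1 · 1175, so s = 1 and d = 1175.
Base 5: x_0 = 5^1175 mod 2351 = 1. x_0 = 1, so 5 is not a witness.
Base 1941: x_0 = 1941^1175 mod 2351 = 1. x_0 = 1, so 1941 is not a witness.
No listed base is a witness for 2351.

none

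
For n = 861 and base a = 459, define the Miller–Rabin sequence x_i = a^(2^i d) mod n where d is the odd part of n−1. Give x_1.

81

n − 1 = 860 = 2^2 · 215, so s = 2 and d = 215.
x_0 = 459^215 mod 861 = 114.
x_1 = 114^2 mod 861 = 81.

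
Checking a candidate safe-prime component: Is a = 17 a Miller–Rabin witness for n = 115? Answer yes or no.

n − 1 = 114 = 2^1 · 57, so s = 1 and d = 57.
Repeated squaring mod 115: 17^1 ≡ 17, 17^2 ≡ 59, 17^4 ≡ 31, 17^8 ≡ 41, 17^16 ≡ 71, 17^32 ≡ 96.
57 = 32 + 16 + 8 + 1, so 17^57 ≡ 96·71·41·17 ≡ 102 (mod 115).
x_0 = 17^57 mod 115 = 102.
x_0 ∉ {1, 114} and s = 1, so 17 is a Miller–Rabin witness and 115 is composite.

yes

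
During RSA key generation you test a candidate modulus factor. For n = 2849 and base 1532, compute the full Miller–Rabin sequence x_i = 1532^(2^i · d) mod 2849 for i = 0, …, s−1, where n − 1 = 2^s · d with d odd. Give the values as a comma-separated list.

587, 2689, 2808, 1681, 2402

n − 1 = 2848 = 2^5 · 89, so s = 5 and d = 89.
x_0 = 1532^89 mod 2849 = 587.
x_1 = 587^2 mod 2849 = 2689.
x_2 = 2689^2 mod 2849 = 2808.
x_3 = 2808^2 mod 2849 = 1681.
x_4 = 1681^2 mod 2849 = 2402.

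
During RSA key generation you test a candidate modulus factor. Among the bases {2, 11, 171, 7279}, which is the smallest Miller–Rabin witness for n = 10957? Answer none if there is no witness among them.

none

n − 1 = 10956 = 2^2 · 2739, so s = 2 and d = 2739.
Base 2: x_0 = 2^2739 mod 10957 = 7415. x_0 is neither 1 nor 10956, so continue squaring. x_1 = 7415^2 mod 10957 = 10956. x_1 ≡ −1, so 2 is not a witness.
Base 11: x_0 = 11^2739 mod 10957 = 1. x_0 = 1, so 11 is not a witness.
Base 171: x_0 = 171^2739 mod 10957 = 7415. x_0 is neither 1 nor 10956, so continue squaring. x_1 = 7415^2 mod 10957 = 10956. x_1 ≡ −1, so 171 is not a witness.
Base 7279: x_0 = 7279^2739 mod 10957 = 10956. x_0 = 10956 ≡ −1, so 7279 is not a witness.
No listed base is a witness for 10957.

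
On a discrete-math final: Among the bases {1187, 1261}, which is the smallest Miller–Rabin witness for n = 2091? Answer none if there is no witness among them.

n − 1 = 2090 = 2^1 · 1045, so s = 1 and d = 1045.
Base 1187: x_0 = 1187^1045 mod 2091 = 2018. x_0 ∉ {1, 2090} and s = 1, so 1187 is a Miller–Rabin witness and 2091 is composite.
Base 1261: x_0 = 1261^1045 mod 2091 = 532. x_0 ∉ {1, 2090} and s = 1, so 1261 is a Miller–Rabin witness and 2091 is composite.
The smallest witness among the given bases is 1187.

1187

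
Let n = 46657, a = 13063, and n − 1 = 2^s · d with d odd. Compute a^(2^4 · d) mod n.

1

n − 1 = 46656 = 2^6 · 729, so s = 6 and d = 729.
x_0 = 13063^729 mod 46657 = 24747.
x_1 = 24747^2 mod 46657 = 40884.
x_2 = 40884^2 mod 46657 = 14431.
x_3 = 14431^2 mod 46657 = 23570.
x_4 = 23570^2 mod 46657 = 1.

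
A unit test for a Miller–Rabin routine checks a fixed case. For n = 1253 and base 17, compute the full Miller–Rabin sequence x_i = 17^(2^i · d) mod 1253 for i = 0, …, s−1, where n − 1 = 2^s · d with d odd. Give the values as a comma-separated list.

59, 975

n − 1 = 1252 = 2^2 · 313, so s = 2 and d = 313.
x_0 = 17^313 mod 1253 = 59.
x_1 = 59^2 mod 1253 = 975.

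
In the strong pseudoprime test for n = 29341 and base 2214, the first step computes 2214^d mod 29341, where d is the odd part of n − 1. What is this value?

n − 1 = 29340 = 2^2 · 7335, so s = 2 and d = 7335.
Repeated squaring mod 29341: 2214^1 ≡ 2214, 2214^2 ≡ 1849, 2214^4 ≡ 15245, 2214^8 ≡ 29305, 2214^16 ≡ 1296, 2214^32 ≡ 7179, 2214^64 ≡ 15245, 2214^128 ≡ 29305, 2214^256 ≡ 1296, 2214^512 ≡ 7179, 2214^1024 ≡ 15245, 2214^2048 ≡ 29305, 2214^4096 ≡ 1296.
7335 = 4096 + 2048 + 1024 + 128 + 32 + 4 + 2 + 1, so 2214^7335 ≡ 1296·29305·15245·29305·7179·15245·1849·2214 ≡ 12882 (mod 29341).

12882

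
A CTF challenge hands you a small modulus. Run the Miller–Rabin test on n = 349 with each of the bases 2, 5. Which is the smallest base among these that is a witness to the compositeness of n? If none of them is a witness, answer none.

none

n − 1 = 348 = 2^2 · 87, so s = 2 and d = 87.
Base 2: x_0 = 2^87 mod 349 = 213. x_0 is neither 1 nor 348, so continue squaring. x_1 = 213^2 mod 349 = 348. x_1 ≡ −1, so 2 is not a witness.
Base 5: x_0 = 5^87 mod 349 = 348. x_0 = 348 ≡ −1, so 5 is not a witness.
No listed base is a witness for 349.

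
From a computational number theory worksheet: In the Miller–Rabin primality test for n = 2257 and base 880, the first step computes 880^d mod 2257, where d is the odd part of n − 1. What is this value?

216

n − 1 = 2256 = 2^4 · 141, so s = 4 and d = 141.
Repeated squaring mod 2257: 880^1 ≡ 880, 880^2 ≡ 249, 880^4 ≡ 1062, 880^8 ≡ 1601, 880^16 ≡ 1506, 880^32 ≡ 2008, 880^64 ≡ 1062, 880^128 ≡ 1601.
141 = 128 + 8 + 4 + 1, so 880^141 ≡ 1601·1601·1062·880 ≡ 216 (mod 2257).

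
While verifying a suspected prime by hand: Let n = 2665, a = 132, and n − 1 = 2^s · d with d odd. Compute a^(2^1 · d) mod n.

n − 1 = 2664 = 2^3 · 333, so s = 3 and d = 333.
x_0 = 132^333 mod 2665 = 2592.
x_1 = 2592^2 mod 2665 = 2664.

2664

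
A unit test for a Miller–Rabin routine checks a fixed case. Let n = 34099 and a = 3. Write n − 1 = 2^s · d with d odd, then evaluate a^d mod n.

20476

n − 1 = 34098 = 2^1 · 17049, so s = 1 and d = 17049.
Repeated squaring mod 34099: 3^1 ≡ 3, 3^2 ≡ 9, 3^4 ≡ 81, 3^8 ≡ 6561, 3^16 ≡ 13783, 3^32 ≡ 5560, 3^64 ≡ 19906, 3^128 ≡ 18456, 3^256 ≡ 9025, 3^512 ≡ 22213, 3^1024 ≡ 4839, 3^2048 ≡ 24007, 3^4096 ≡ 28850, 3^8192 ≡ 9, 3^16384 ≡ 81.
17049 = 16384 + 512 + 128 + 16 + 8 + 1, so 3^17049 ≡ 81·22213·18456·13783·6561·3 ≡ 20476 (mod 34099).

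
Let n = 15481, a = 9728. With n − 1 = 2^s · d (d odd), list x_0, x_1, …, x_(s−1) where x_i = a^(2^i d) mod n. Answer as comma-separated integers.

3700, 4796, 12331

n − 1 = 15480 = 2^3 · 1935, so s = 3 and d = 1935.
x_0 = 9728^1935 mod 15481 = 3700.
x_1 = 3700^2 mod 15481 = 4796.
x_2 = 4796^2 mod 15481 = 12331.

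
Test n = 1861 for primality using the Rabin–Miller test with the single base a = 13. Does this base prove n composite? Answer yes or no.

no

n − 1 = 1860 = 2^2 · 465, so s = 2 and d = 465.
x_0 = 13^465 mod 1861 = 61.
x_0 is neither 1 nor 1860, so continue squaring.
x_1 = 61^2 mod 1861 = 1860.
x_1 ≡ −1, so 13 is not a witness.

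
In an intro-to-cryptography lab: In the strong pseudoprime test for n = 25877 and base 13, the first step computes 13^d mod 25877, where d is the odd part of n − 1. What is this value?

7219

n − 1 = 25876 = 2^2 · 6469, so s = 2 and d = 6469.
Repeated squaring mod 25877: 13^1 ≡ 13, 13^2 ≡ 169, 13^4 ≡ 2684, 13^8 ≡ 10050, 13^16 ≡ 4569, 13^32 ≡ 18899, 13^64 ≡ 17847, 13^128 ≡ 21293, 13^256 ≡ 932, 13^512 ≡ 14683, 13^1024 ≡ 9202, 13^2048 ≡ 7260, 13^4096 ≡ 22028.
6469 = 4096 + 2048 + 256 + 64 + 4 + 1, so 13^6469 ≡ 22028·7260·932·17847·2684·13 ≡ 7219 (mod 25877).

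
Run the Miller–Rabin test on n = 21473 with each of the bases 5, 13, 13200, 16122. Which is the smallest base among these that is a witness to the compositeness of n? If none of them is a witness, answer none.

n − 1 = 21472 = 2^5 · 671, so s = 5 and d = 671.
Base 5: x_0 = 5^671 mod 21473 = 12550. x_0 is neither 1 nor 21472, so continue squaring. x_1 = 12550^2 mod 21473 = 19518. x_2 = 19518^2 mod 21473 = 21304. x_3 = 21304^2 mod 21473 = 7088. x_4 = 7088^2 mod 21473 = 14397. Reached i = s−1 = 4 without hitting −1: 5 is a Miller–Rabin witness and 21473 is composite.
Base 13: x_0 = 13^671 mod 21473 = 13723. x_0 is neither 1 nor 21472, so continue squaring. x_1 = 13723^2 mod 21473 = 2519. x_2 = 2519^2 mod 21473 = 10826. x_3 = 10826^2 mod 21473 = 2642. x_4 = 2642^2 mod 21473 = 1439. Reached i = s−1 = 4 without hitting −1: 13 is a Miller–Rabin witness and 21473 is composite.
Base 13200: x_0 = 13200^671 mod 21473 = 17928. x_0 is neither 1 nor 21472, so continue squaring. x_1 = 17928^2 mod 21473 = 5320. x_2 = 5320^2 mod 21473 = 986. x_3 = 986^2 mod 21473 = 5911. x_4 = 5911^2 mod 21473 = 3350. Reached i = s−1 = 4 without hitting −1: 13200 is a Miller–Rabin witness and 21473 is composite.
Base 16122: x_0 = 16122^671 mod 21473 = 10290. x_0 is neither 1 nor 21472, so continue squaring. x_1 = 10290^2 mod 21473 = 737. x_2 = 737^2 mod 21473 = 6344. x_3 = 6344^2 mod 21473 = 5934. x_4 = 5934^2 mod 21473 = 18109. Reached i = s−1 = 4 without hitting −1: 16122 is a Miller–Rabin witness and 21473 is composite.
The smallest witness among the given bases is 5.

5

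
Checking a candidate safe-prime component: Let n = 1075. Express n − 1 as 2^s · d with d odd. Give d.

Halving: 1074 → 537; 537 is odd.
So 1074 = 2^1 · 537.

537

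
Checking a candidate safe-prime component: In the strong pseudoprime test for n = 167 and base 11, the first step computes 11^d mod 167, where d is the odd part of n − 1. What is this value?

1

n − 1 = 166 = 2^1 · 83, so s = 1 and d = 83.
Repeated squaring mod 167: 11^1 ≡ 11, 11^2 ≡ 121, 11^4 ≡ 112, 11^8 ≡ 19, 11^16 ≡ 27, 11^32 ≡ 61, 11^64 ≡ 47.
83 = 64 + 16 + 2 + 1, so 11^83 ≡ 47·27·121·11 ≡ 1 (mod 167).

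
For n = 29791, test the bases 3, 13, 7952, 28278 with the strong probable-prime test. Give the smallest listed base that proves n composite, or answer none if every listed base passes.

n − 1 = 29790 = 2^1 · 14895, so s = 1 and d = 14895.
Base 3: x_0 = 3^14895 mod 29791 = 26163. x_0 ∉ {1, 29790} and s = 1, so 3 is a Miller–Rabin witness and 29791 is composite.
Base 13: x_0 = 13^14895 mod 29791 = 24551. x_0 ∉ {1, 29790} and s = 1, so 13 is a Miller–Rabin witness and 29791 is composite.
Base 7952: x_0 = 7952^14895 mod 29791 = 15501. x_0 ∉ {1, 29790} and s = 1, so 7952 is a Miller–Rabin witness and 29791 is composite.
Base 28278: x_0 = 28278^14895 mod 29791 = 4401. x_0 ∉ {1, 29790} and s = 1, so 28278 is a Miller–Rabin witness and 29791 is composite.
The smallest witness among the given bases is 3.

3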